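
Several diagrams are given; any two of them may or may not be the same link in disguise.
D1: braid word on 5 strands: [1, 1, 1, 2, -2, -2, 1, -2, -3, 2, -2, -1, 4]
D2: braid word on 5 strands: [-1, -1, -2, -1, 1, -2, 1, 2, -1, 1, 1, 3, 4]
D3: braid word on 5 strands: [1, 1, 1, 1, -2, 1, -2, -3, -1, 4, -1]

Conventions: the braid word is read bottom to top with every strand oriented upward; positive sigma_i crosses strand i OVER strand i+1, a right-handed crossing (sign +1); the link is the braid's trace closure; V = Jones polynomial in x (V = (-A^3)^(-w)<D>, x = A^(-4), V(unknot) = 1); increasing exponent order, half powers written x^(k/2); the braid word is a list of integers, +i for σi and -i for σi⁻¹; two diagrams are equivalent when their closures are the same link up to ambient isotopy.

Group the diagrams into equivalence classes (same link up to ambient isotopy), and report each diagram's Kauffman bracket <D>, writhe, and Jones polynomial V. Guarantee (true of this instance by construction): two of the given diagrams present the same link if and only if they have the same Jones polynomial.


equivalence classes: {D1, D3} | {D2}
D1 (bracket -A^-11 + 2A^-7 - A^-3 + 2A - A^5 + A^9; 13 crossings at w = +1): V = -x^(-3/2) + x^(-1/2) - 2x^(1/2) + x^(3/2) - 2x^(5/2) + x^(7/2)
V(D2) = -x^(-5/2) - x^(-1/2)  (w +1, c 13, <D> = A^5 + A^13)
V(D3) = -x^(-3/2) + x^(-1/2) - 2x^(1/2) + x^(3/2) - 2x^(5/2) + x^(7/2)  (w +1, c 11, <D> = -A^-11 + 2A^-7 - A^-3 + 2A - A^5 + A^9)
observation: 2 values of V(x) split the 3 diagrams


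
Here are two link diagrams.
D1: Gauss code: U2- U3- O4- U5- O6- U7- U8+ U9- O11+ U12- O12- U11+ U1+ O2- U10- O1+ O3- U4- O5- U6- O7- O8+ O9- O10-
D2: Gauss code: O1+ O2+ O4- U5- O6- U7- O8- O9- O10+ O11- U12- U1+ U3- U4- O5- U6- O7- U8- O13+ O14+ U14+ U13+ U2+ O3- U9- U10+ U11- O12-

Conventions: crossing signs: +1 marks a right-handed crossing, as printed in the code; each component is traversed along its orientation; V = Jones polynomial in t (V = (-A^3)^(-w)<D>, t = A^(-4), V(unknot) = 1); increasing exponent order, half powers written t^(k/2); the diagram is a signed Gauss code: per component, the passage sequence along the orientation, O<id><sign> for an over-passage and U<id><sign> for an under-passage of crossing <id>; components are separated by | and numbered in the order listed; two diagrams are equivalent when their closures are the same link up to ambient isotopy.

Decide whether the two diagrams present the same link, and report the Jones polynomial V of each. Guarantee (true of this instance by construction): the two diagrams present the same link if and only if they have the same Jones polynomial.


equivalent: yes
D1 (bracket A^-10 - A^-6 + 2A^-2 - 2A^2 + 3A^6 - 2A^10 + A^14 - A^18; 12 crossings at w = -6): V = -t^-9 + t^-8 - 2t^-7 + 3t^-6 - 2t^-5 + 2t^-4 - t^-3 + t^-2
D2 (bracket A^-4 - 1 + 2A^4 - 2A^8 + 3A^12 - 2A^16 + A^20 - A^24; 14 crossings at w = -4): V = -t^-9 + t^-8 - 2t^-7 + 3t^-6 - 2t^-5 + 2t^-4 - t^-3 + t^-2
key observation: Reidemeister moves carry D1 (12 crossings) to D2 (14)


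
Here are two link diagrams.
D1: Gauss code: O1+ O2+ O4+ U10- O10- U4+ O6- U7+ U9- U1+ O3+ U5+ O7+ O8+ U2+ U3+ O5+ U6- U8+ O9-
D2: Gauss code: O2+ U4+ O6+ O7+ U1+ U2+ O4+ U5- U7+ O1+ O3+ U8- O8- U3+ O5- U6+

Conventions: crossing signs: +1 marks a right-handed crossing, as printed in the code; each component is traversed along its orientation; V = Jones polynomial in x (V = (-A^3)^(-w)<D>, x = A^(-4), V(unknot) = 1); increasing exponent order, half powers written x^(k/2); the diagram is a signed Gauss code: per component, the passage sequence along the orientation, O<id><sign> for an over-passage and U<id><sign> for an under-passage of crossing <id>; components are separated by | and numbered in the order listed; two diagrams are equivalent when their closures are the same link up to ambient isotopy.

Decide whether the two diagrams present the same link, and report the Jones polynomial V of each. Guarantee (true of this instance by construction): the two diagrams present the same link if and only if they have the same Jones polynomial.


equivalent: yes
V(D1) = x - x^2 + 2x^3 - x^4 + x^5 - x^6  (w +4, c 10, <D> = -A^-12 + A^-8 - A^-4 + 2 - A^4 + A^8)
D2 (bracket -A^-12 + A^-8 - A^-4 + 2 - A^4 + A^8; 8 crossings at w = +4): V = x - x^2 + 2x^3 - x^4 + x^5 - x^6
why: all 2 diagrams share one V(x), hence one class


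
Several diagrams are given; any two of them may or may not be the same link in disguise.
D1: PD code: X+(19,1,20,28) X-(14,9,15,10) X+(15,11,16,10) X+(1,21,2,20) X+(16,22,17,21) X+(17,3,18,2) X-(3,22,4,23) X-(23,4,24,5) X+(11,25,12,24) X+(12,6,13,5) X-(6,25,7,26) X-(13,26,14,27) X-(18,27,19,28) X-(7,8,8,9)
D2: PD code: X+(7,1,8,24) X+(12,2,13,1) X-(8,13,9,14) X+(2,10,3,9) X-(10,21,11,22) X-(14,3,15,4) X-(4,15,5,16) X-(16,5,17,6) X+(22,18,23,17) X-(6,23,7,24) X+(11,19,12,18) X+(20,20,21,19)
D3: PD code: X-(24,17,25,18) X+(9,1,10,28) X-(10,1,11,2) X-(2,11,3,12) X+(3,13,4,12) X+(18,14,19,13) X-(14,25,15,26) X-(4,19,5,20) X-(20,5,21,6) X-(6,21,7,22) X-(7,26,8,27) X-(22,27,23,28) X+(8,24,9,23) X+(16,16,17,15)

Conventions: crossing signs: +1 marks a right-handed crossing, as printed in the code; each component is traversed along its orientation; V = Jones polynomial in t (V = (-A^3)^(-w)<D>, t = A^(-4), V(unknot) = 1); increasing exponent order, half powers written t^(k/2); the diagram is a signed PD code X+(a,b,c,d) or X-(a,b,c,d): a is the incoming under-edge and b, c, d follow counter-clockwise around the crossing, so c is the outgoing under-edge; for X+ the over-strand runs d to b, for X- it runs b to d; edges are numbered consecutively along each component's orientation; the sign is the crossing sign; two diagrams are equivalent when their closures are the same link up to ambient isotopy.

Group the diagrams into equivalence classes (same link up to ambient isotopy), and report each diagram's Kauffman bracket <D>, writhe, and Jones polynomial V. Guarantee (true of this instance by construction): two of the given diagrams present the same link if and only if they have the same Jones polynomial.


grouping into links: {D1} | {D2} | {D3}
V(D1) = 1  (w 0, c 14, <D> = 1)
V(D2) = t^-5 - 2t^-4 + 2t^-3 - 2t^-2 + 2t^-1 - 1 + t  (w 0, c 12, <D> = A^-4 - 1 + 2A^4 - 2A^8 + 2A^12 - 2A^16 + A^20)
V(D3) = -t^-6 + t^-5 - t^-4 + 2t^-3 - t^-2 + t^-1  (w -4, c 14, <D> = A^-8 - A^-4 + 2 - A^4 + A^8 - A^12)
key observation: 3 values of V(t) split the 3 diagrams


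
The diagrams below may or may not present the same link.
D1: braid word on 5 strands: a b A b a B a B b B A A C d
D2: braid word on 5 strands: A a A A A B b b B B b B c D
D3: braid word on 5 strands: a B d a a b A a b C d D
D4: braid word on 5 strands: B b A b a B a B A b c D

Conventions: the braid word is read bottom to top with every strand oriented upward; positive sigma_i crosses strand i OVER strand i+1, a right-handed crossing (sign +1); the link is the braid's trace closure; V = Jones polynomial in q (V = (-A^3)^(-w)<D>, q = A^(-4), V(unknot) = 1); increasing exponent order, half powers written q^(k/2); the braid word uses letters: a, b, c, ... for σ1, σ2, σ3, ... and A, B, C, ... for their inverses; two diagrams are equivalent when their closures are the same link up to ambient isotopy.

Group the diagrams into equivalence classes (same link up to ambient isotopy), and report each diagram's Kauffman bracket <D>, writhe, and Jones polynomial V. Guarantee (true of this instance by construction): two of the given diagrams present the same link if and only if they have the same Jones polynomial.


equivalence classes: {D1, D4} | {D2} | {D3}
D1 (bracket -A^-12 + A^-8 - A^-4 + 3 - A^4 + A^8 - A^12; 14 crossings at w = 0): V = -q^-3 + q^-2 - q^-1 + 3 - q + q^2 - q^3
D2 (bracket A^-8 + 1 - A^4; 14 crossings at w = -4): V = -q^-4 + q^-3 + q^-1
V(D3) = q - q^2 + 2q^3 - q^4 + q^5 - q^6  [12 crossings, <D> = -A^-12 + A^-8 - A^-4 + 2 - A^4 + A^8, w = +4]
D4 (bracket -A^-12 + A^-8 - A^-4 + 3 - A^4 + A^8 - A^12; 12 crossings at w = 0): V = -q^-3 + q^-2 - q^-1 + 3 - q + q^2 - q^3
observation: comparing 4 Jones polynomials yields 3 groups


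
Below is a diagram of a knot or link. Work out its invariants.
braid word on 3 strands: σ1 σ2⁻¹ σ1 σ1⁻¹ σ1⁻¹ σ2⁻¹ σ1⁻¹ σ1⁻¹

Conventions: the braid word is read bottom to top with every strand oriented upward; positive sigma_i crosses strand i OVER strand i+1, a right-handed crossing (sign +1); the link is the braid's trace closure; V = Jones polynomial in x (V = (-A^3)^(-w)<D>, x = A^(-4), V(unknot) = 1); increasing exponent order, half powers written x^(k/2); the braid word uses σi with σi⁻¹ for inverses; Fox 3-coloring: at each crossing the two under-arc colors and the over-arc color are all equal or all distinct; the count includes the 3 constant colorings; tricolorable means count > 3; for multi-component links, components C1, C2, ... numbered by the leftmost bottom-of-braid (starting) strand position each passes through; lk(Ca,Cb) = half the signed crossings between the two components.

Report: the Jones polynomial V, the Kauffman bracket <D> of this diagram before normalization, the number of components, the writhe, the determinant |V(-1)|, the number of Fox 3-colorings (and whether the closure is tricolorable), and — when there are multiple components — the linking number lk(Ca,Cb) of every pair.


V(x) = -x^-4 + x^-3 + x^-1
bracket: A^-8 + 1 - A^4, w = -4
1 component, writhe -4, over 8 crossings
det 3, colorings 9 of 3^8 — tricolorable
observation: V spans 3 powers of x: at least 3 crossings in any diagram


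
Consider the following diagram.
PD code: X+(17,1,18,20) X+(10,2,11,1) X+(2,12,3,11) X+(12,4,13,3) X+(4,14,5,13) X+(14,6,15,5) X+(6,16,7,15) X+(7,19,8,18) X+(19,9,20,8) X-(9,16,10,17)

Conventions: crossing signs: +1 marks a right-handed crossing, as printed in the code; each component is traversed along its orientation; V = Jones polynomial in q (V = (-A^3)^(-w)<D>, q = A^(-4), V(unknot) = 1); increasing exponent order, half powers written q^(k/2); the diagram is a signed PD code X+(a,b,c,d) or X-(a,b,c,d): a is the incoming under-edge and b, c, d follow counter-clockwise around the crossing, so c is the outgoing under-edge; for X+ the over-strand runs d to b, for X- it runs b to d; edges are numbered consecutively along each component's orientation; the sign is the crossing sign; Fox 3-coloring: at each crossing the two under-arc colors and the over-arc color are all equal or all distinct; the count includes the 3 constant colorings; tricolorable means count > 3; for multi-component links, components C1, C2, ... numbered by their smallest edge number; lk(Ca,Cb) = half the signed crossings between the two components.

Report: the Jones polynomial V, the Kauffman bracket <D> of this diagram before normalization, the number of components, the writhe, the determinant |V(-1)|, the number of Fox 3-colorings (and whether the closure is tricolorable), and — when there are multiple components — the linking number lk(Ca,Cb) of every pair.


V = q^3 - q^4 + 3q^5 - 3q^6 + 4q^7 - 5q^8 + 4q^9 - 3q^10 + 2q^11 - q^12
<D> = -A^-24 + 2A^-20 - 3A^-16 + 4A^-12 - 5A^-8 + 4A^-4 - 3 + 3A^4 - A^8 + A^12 (w = +8)
1 component over 10 crossings, w = +8
9 Fox colorings among 3^10, |V(-1)| = 27: tricolorable
why: |V(-1)| = 27: so tricolorable, since 3 divides 27


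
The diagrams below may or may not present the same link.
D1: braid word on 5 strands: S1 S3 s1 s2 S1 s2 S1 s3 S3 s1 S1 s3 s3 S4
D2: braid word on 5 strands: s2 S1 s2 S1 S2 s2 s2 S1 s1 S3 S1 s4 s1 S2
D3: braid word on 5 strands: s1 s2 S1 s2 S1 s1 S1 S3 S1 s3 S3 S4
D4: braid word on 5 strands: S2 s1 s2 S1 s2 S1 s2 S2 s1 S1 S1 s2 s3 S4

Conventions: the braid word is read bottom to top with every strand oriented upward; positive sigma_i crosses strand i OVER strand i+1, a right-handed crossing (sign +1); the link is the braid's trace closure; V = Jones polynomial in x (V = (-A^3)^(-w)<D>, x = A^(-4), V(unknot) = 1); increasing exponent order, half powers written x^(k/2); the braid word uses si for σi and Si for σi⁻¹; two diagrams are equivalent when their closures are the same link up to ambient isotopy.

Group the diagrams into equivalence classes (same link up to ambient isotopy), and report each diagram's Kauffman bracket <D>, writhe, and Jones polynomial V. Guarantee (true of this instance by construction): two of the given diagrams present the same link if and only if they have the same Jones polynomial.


equivalence classes: {D1, D2, D3, D4}
D1 (bracket A^-8 - A^-4 + 1 - A^4 + A^8; 14 crossings at w = 0): V = x^-2 - x^-1 + 1 - x + x^2
D2 (bracket A^-8 - A^-4 + 1 - A^4 + A^8; 14 crossings at w = 0): V = x^-2 - x^-1 + 1 - x + x^2
V(D3) = x^-2 - x^-1 + 1 - x + x^2  (w -2, c 12, <D> = A^-14 - A^-10 + A^-6 - A^-2 + A^2)
D4 (bracket A^-8 - A^-4 + 1 - A^4 + A^8; 14 crossings at w = 0): V = x^-2 - x^-1 + 1 - x + x^2
observation: all 4 diagrams share one V(x), hence one class


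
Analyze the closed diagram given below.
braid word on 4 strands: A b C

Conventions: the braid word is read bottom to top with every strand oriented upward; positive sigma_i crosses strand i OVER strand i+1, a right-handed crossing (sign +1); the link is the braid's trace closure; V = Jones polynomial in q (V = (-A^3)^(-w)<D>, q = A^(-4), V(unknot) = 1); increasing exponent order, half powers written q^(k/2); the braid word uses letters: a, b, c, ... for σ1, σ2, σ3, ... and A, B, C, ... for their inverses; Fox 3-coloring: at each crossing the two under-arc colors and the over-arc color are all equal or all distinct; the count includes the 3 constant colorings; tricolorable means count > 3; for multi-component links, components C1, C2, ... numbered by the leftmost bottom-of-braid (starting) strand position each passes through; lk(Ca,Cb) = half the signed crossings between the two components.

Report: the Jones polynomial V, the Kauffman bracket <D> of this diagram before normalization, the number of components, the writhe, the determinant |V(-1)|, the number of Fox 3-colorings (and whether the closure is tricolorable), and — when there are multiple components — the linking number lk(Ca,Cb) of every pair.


V = 1
<D> = -A^-3 (w = -1)
1 component over 3 crossings, w = -1
3 Fox colorings among 3^3, |V(-1)| = 1: not tricolorable
why: w = -1 shifts under R1 moves; the (-A^3)^(1) factor cancels that in V


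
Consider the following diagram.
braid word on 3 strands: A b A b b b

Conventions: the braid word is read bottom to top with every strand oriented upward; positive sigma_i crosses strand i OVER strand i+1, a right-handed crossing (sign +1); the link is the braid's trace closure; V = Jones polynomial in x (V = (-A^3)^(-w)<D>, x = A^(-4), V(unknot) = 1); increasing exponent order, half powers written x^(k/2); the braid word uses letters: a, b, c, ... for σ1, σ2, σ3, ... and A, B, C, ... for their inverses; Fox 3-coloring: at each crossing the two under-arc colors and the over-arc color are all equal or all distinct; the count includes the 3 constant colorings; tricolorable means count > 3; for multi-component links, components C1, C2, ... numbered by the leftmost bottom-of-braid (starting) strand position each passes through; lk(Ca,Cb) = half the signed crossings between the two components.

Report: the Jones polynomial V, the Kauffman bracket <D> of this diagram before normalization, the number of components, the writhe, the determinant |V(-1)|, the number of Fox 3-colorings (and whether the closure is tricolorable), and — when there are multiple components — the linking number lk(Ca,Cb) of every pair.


V(x) = x^-1 - 1 + 2x - 2x^2 + 2x^3 - 2x^4 + x^5
bracket: A^-14 - 2A^-10 + 2A^-6 - 2A^-2 + 2A^2 - A^6 + A^10, w = +2
1 component, writhe +2, over 6 crossings
det 11, colorings 3 of 3^6 — not tricolorable
observation: det 11 = |V(-1)|; not divisible by 3, so not tricolorable


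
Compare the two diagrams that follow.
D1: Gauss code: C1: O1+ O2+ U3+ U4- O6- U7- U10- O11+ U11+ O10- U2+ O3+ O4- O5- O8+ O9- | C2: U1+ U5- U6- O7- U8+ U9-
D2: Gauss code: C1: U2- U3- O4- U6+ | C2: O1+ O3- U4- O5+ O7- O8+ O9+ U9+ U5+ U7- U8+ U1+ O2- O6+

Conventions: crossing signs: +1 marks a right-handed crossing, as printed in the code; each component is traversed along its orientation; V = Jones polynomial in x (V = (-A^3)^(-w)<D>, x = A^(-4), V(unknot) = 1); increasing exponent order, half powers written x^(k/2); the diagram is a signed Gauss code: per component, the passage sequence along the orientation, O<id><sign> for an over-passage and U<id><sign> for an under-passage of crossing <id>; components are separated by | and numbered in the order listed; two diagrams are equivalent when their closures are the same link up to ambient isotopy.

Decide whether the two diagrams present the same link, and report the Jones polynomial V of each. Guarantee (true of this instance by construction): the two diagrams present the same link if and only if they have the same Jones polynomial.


equivalent: yes
D1 (bracket A^-1 + A^7; 11 crossings at w = -1): V = -x^(-5/2) - x^(-1/2)
V(D2) = -x^(-5/2) - x^(-1/2)  (w +1, c 9, <D> = A^5 + A^13)
key observation: one V(x) for all 2 diagrams — one class (guaranteed)


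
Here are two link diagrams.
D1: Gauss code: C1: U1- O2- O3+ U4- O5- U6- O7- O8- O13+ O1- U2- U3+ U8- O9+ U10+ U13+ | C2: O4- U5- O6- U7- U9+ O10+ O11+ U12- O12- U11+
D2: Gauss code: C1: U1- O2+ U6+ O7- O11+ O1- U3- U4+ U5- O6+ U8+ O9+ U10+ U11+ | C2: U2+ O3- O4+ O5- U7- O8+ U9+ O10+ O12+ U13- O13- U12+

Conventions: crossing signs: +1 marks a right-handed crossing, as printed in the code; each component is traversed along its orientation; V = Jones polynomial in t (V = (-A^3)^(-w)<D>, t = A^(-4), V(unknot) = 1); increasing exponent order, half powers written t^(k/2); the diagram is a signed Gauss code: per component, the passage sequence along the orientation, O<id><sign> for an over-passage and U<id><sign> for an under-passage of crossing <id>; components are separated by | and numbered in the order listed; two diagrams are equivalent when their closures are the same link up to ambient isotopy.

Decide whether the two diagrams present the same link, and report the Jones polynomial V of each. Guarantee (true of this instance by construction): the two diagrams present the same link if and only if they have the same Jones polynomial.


same link: no
V(D1) = -t^(-5/2) - t^(-1/2)  [13 crossings, <D> = A^-7 + A, w = -3]
V(D2) = -t^(-1/2) + t^(1/2) - 2t^(3/2) + 2t^(5/2) - 3t^(7/2) + 2t^(9/2) - 2t^(11/2) + t^(13/2)  [13 crossings, <D> = -A^-17 + 2A^-13 - 2A^-9 + 3A^-5 - 2A^-1 + 2A^3 - A^7 + A^11, w = +3]
insight: V(t) takes 2 values over 2 diagrams, fixing the grouping


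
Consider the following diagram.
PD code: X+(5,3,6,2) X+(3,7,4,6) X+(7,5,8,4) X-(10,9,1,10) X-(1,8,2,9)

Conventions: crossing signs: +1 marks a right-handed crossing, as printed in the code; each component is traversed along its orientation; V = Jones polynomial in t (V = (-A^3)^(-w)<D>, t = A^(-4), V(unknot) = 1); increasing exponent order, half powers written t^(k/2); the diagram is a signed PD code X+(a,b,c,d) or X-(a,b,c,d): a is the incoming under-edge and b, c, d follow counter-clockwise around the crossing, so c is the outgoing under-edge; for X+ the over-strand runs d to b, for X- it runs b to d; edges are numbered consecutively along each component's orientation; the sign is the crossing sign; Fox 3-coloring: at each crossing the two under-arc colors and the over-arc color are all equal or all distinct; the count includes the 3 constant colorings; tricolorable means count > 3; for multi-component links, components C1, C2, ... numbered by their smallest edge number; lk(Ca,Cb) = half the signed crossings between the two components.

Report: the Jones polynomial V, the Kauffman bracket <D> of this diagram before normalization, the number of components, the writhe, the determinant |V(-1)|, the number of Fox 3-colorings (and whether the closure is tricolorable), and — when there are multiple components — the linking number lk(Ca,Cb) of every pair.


Jones polynomial: V(t) = t + t^3 - t^4
<D> = A^-13 - A^-9 - A^-1; writhe +1
components 1, writhe +1 (5 crossings)
3-colorings: 9 of 3^5, det 3 — tricolorable
note: the span of V is 3, forcing >= 3 crossings in any diagram


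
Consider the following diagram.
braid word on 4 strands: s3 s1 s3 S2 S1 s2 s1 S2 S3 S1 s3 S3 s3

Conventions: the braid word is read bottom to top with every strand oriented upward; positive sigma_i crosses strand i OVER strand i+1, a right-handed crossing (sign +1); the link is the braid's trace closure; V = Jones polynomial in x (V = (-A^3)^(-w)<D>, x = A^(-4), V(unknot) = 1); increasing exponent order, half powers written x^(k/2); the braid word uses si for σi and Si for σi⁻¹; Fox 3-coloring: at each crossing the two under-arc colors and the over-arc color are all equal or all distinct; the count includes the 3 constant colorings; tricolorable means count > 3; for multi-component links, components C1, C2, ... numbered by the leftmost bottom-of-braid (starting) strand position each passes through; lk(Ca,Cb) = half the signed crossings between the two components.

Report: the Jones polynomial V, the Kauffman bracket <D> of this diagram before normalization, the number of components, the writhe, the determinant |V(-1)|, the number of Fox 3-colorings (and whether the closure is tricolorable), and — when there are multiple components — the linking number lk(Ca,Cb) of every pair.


Jones polynomial: V(x) = x^-2 + 2 + x^2
<D> = -A^-5 - 2A^3 - A^11; writhe +1
components 3, writhe +1 (13 crossings)
linking number lk(C1,C2) = -1
lk(C1,C3): 0
lk(C2,C3) = +1
3-colorings: 3 of 3^13, det 4 — not tricolorable
note: V is palindromic (span 4, det 4): x -> 1/x fixes it; necessary, not sufficient, for amphichirality


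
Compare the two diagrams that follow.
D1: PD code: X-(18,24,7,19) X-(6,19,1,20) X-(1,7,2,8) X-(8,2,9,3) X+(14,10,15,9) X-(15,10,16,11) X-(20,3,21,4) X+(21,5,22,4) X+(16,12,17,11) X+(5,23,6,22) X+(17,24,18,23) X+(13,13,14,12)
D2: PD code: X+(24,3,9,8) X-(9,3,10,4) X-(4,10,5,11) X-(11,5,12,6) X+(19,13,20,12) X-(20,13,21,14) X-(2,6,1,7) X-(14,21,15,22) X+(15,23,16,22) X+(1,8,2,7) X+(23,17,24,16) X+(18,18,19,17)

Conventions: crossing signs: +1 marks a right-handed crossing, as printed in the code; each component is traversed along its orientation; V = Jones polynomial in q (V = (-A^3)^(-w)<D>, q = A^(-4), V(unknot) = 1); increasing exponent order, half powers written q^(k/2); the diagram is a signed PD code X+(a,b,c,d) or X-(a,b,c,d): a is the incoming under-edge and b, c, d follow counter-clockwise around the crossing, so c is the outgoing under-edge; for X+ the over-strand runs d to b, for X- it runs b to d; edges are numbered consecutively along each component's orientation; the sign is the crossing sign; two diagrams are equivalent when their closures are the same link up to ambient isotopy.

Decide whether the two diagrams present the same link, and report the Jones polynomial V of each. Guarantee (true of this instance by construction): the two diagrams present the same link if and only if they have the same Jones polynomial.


equivalent: yes
D1 (bracket 1 + A^4 + A^8 + A^12; 12 crossings at w = 0): V = q^-3 + q^-2 + q^-1 + 1
V(D2) = q^-3 + q^-2 + q^-1 + 1  (w 0, c 12, <D> = 1 + A^4 + A^8 + A^12)
key observation: Reidemeister moves carry D1 (12 crossings) to D2 (12)


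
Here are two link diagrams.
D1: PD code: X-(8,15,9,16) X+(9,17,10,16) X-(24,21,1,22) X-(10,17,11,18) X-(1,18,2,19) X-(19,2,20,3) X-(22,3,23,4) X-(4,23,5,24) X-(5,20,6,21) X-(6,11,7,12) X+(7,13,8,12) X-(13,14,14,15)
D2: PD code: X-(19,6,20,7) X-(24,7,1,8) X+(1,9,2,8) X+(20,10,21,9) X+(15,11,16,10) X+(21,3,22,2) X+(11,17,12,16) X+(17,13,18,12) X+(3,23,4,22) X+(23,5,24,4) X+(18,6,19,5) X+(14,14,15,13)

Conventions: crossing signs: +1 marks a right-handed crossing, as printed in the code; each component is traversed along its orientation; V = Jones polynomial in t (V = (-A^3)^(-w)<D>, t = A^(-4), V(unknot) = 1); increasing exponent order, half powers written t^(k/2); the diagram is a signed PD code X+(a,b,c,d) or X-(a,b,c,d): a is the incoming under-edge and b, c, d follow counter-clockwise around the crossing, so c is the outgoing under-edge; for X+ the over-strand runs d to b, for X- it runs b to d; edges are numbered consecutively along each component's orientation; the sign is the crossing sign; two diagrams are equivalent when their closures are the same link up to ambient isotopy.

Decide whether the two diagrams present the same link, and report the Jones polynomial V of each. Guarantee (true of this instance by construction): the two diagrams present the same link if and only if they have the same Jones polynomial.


same link: no
V(D1) = -t^-7 + t^-6 - t^-5 + t^-4 + t^-2  [12 crossings, <D> = A^-16 + A^-8 - A^-4 + 1 - A^4, w = -8]
V(D2) = t^2 + 2t^4 - 2t^5 + t^6 - 2t^7 + t^8  (w +8, c 12, <D> = A^-8 - 2A^-4 + 1 - 2A^4 + 2A^8 + A^16)
note: comparing 2 Jones polynomials yields 2 groups


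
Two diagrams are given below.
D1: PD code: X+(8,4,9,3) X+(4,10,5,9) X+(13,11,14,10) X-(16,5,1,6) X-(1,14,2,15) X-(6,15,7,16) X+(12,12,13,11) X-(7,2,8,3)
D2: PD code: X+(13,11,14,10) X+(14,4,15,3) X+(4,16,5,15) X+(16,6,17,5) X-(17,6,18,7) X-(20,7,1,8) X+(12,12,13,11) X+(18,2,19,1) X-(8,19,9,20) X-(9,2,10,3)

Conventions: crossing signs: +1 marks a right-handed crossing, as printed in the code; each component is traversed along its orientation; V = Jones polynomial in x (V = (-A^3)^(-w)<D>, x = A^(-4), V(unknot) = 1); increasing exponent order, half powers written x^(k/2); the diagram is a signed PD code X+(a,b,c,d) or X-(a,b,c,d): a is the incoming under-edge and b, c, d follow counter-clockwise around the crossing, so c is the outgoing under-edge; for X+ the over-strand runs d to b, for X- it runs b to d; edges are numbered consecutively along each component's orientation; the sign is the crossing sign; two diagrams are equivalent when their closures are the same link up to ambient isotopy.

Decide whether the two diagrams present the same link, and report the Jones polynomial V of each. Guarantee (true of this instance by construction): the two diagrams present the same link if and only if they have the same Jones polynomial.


same link: no
V(D1) = 1  [8 crossings, <D> = 1, w = 0]
V(D2) = x^-2 - x^-1 + 1 - x + x^2  (w +2, c 10, <D> = A^-2 - A^2 + A^6 - A^10 + A^14)
note: 2 classes among 2 diagrams; unequal V(x) rules out equality


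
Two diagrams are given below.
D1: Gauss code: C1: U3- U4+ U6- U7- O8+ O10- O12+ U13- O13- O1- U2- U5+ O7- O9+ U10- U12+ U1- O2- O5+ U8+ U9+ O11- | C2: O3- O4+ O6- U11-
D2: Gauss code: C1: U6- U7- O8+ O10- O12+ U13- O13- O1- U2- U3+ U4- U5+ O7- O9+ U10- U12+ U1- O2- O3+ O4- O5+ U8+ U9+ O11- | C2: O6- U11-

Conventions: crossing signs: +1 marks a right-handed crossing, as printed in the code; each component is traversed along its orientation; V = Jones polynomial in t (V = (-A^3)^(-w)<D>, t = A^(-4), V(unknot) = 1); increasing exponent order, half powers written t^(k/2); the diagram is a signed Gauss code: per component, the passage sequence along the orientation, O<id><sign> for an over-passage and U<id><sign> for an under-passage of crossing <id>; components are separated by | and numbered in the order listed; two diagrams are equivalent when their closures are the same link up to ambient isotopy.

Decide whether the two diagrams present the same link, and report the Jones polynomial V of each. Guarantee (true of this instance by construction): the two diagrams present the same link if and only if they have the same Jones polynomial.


equivalent: yes
V(D1) = -t^(-5/2) - t^(-1/2)  (w -3, c 13, <D> = A^-7 + A)
V(D2) = -t^(-5/2) - t^(-1/2)  (w -3, c 13, <D> = A^-7 + A)
why: from 13 to 13 crossings by R-moves: one link, two diagrams


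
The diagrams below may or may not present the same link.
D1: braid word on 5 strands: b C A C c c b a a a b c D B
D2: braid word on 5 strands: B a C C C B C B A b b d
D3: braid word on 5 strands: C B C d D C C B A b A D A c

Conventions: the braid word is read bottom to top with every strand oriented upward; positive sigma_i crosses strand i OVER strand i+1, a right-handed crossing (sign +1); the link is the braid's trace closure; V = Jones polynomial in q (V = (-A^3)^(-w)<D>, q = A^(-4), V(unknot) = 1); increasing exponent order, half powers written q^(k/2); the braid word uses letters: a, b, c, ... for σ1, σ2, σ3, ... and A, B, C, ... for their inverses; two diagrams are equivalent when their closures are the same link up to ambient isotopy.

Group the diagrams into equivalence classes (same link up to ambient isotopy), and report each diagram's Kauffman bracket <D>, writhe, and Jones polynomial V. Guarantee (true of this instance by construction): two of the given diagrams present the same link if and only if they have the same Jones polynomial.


equivalence classes: {D1} | {D2} | {D3}
D1 (bracket -A^-12 + A^-8 - A^-4 + 2 - A^4 + A^8; 14 crossings at w = +4): V = q - q^2 + 2q^3 - q^4 + q^5 - q^6
V(D2) = -q^-7 + q^-6 - q^-5 + q^-4 + q^-2  (w -4, c 12, <D> = A^-4 + A^4 - A^8 + A^12 - A^16)
V(D3) = q^-10 - 2q^-9 + 2q^-8 - 4q^-7 + 4q^-6 - 3q^-5 + 3q^-4 - q^-3 + q^-2  [14 crossings, <D> = A^-16 - A^-12 + 3A^-8 - 3A^-4 + 4 - 4A^4 + 2A^8 - 2A^12 + A^16, w = -8]
key observation: V(q) takes 3 values over 3 diagrams, fixing the grouping


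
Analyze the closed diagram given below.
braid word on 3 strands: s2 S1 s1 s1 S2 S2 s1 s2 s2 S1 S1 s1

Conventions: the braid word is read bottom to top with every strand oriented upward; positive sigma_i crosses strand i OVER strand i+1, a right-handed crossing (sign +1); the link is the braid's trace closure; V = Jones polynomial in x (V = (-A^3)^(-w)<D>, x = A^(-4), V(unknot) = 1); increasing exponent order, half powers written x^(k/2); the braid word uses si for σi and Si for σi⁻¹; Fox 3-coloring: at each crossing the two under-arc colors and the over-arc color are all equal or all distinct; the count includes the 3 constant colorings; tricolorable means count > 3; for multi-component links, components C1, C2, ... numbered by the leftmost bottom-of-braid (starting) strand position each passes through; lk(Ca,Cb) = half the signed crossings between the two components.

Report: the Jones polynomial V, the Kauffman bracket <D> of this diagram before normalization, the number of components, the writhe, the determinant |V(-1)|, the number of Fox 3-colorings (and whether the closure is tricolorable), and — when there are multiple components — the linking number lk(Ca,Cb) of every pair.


Jones polynomial: V(x) = -x^-1 + 2 - x + 2x^2 - x^3 + x^4 - x^5
<D> = -A^-14 + A^-10 - A^-6 + 2A^-2 - A^2 + 2A^6 - A^10; writhe +2
components 1, writhe +2 (12 crossings)
3-colorings: 9 of 3^12, det 9 — tricolorable
note: det 9 = |V(-1)|; divisible by 3, so tricolorable


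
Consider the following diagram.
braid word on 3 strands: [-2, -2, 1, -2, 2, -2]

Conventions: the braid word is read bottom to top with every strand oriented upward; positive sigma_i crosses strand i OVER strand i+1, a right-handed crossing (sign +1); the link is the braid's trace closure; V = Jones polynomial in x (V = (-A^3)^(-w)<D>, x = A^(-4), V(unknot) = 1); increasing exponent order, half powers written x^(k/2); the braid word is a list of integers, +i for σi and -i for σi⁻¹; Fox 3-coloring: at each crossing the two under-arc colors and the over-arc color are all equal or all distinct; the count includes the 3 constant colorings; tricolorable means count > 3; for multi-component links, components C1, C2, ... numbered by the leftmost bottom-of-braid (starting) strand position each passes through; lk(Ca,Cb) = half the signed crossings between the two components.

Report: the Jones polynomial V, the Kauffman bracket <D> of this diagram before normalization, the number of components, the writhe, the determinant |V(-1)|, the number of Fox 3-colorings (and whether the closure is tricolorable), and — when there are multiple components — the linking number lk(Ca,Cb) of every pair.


V(x) = -x^-4 + x^-3 + x^-1
bracket: A^-2 + A^6 - A^10, w = -2
1 component, writhe -2, over 6 crossings
det 3, colorings 9 of 3^6 — tricolorable
observation: w = -2 (over 6 crossings) is diagram-only; (-A^3)^(2) removes it from V


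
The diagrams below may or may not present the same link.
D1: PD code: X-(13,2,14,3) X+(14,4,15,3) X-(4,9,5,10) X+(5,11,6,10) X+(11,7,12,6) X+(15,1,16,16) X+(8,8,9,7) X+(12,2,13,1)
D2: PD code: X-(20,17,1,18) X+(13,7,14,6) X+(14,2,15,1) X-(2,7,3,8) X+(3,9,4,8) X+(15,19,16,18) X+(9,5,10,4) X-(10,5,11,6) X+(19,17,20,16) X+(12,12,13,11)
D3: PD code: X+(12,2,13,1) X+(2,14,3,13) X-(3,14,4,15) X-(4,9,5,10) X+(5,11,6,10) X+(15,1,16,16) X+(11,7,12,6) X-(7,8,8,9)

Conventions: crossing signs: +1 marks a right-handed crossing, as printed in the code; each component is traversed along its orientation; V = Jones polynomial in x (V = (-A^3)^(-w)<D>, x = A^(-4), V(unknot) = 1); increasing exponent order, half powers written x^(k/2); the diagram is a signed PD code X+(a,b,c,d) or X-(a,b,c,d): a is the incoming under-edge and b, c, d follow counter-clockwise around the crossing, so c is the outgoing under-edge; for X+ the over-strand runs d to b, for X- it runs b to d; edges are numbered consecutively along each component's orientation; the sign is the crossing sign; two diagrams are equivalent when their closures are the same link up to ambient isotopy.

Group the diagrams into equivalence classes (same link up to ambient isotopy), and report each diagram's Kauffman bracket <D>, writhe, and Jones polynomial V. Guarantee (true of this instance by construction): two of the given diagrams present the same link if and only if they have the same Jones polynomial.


equivalence classes: {D1, D2, D3}
D1 (bracket A^12; 8 crossings at w = +4): V = 1
V(D2) = 1  [10 crossings, <D> = A^12, w = +4]
V(D3) = 1  [8 crossings, <D> = A^6, w = +2]
key observation: one V(x) for all 3 diagrams — one class (guaranteed)


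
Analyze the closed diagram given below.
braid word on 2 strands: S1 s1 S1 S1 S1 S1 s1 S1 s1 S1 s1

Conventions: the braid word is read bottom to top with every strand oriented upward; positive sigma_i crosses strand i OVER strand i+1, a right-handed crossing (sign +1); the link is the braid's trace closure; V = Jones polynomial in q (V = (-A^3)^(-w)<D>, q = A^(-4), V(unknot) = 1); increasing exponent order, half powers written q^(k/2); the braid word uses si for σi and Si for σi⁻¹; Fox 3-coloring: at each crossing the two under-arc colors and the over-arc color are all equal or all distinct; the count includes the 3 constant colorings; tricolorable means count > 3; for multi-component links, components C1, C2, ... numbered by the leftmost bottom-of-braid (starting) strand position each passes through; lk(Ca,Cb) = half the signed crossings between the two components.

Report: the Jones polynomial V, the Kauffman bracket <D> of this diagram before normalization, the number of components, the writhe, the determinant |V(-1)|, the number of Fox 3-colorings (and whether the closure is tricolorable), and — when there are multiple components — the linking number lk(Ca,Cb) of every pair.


Jones polynomial: V(q) = -q^-4 + q^-3 + q^-1
<D> = -A^-5 - A^3 + A^7; writhe -3
components 1, writhe -3 (11 crossings)
3-colorings: 9 of 3^11, det 3 — tricolorable
note: free reduction leaves σ1⁻¹ σ1⁻¹ σ1⁻¹ of the original 11 letters


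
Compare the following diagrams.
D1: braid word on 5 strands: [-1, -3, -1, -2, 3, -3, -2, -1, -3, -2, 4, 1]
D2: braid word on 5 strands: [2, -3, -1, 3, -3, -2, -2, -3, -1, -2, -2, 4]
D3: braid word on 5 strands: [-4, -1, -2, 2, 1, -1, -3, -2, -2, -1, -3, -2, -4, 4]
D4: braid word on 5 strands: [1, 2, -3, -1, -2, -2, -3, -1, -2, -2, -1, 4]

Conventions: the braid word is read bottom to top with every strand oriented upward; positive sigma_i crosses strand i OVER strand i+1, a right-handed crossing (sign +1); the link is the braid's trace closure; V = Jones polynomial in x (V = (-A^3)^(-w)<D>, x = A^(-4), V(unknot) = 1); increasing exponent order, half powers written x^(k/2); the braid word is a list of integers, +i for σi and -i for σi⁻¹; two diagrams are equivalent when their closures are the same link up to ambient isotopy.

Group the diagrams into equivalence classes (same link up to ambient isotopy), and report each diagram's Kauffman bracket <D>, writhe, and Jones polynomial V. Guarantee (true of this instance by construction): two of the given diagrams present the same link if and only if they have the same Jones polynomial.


grouping into links: {D1, D2, D3, D4}
V(D1) = 2x^-6 + x^-4 + x^-2  (w -6, c 12, <D> = A^-10 + A^-2 + 2A^6)
D2 (bracket A^-10 + A^-2 + 2A^6; 12 crossings at w = -6): V = 2x^-6 + x^-4 + x^-2
V(D3) = 2x^-6 + x^-4 + x^-2  [14 crossings, <D> = A^-16 + A^-8 + 2, w = -8]
V(D4) = 2x^-6 + x^-4 + x^-2  (w -6, c 12, <D> = A^-10 + A^-2 + 2A^6)
why: all 4 diagrams share one V(x), hence one class


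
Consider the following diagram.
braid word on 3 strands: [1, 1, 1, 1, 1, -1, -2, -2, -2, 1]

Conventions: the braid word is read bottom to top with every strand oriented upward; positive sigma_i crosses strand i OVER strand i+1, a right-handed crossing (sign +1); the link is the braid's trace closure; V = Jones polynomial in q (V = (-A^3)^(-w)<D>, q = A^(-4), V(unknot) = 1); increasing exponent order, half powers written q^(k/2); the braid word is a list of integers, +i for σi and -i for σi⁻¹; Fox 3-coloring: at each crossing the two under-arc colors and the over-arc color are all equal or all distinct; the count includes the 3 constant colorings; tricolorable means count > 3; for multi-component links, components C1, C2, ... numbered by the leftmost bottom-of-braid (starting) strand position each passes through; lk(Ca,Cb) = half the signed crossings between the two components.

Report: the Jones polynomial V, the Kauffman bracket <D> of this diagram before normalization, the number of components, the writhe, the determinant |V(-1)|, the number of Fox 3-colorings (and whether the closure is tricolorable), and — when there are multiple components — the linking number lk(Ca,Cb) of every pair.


V(q) = -q^-2 + q^-1 - 1 + 3q - 2q^2 + 3q^3 - 2q^4 + q^5 - q^6
bracket: -A^-18 + A^-14 - 2A^-10 + 3A^-6 - 2A^-2 + 3A^2 - A^6 + A^10 - A^14, w = +2
1 component, writhe +2, over 10 crossings
det 15, colorings 9 of 3^10 — tricolorable
observation: |V(-1)| = 15: so tricolorable, since 3 divides 15


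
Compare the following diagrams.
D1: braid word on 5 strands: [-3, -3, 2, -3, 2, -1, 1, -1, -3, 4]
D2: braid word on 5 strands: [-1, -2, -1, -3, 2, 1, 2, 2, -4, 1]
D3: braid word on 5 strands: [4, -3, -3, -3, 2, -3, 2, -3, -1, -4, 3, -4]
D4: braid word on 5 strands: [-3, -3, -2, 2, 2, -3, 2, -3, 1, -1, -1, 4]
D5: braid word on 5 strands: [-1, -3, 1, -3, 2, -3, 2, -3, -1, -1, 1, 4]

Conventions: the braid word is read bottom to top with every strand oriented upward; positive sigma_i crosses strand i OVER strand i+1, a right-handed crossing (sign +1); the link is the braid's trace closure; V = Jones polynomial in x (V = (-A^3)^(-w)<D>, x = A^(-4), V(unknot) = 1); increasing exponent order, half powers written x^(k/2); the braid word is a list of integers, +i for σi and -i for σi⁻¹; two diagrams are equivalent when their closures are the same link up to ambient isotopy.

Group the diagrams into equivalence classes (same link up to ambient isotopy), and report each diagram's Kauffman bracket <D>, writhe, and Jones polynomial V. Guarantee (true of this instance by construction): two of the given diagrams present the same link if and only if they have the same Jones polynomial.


classes: {D1, D3, D4, D5} | {D2}
V(D1) = x^-5 - 2x^-4 + 2x^-3 - 2x^-2 + 2x^-1 - 1 + x  [10 crossings, <D> = A^-10 - A^-6 + 2A^-2 - 2A^2 + 2A^6 - 2A^10 + A^14, w = -2]
D2 (bracket 1; 10 crossings at w = 0): V = 1
V(D3) = x^-5 - 2x^-4 + 2x^-3 - 2x^-2 + 2x^-1 - 1 + x  [12 crossings, <D> = A^-16 - A^-12 + 2A^-8 - 2A^-4 + 2 - 2A^4 + A^8, w = -4]
V(D4) = x^-5 - 2x^-4 + 2x^-3 - 2x^-2 + 2x^-1 - 1 + x  (w -2, c 12, <D> = A^-10 - A^-6 + 2A^-2 - 2A^2 + 2A^6 - 2A^10 + A^14)
D5 (bracket A^-10 - A^-6 + 2A^-2 - 2A^2 + 2A^6 - 2A^10 + A^14; 12 crossings at w = -2): V = x^-5 - 2x^-4 + 2x^-3 - 2x^-2 + 2x^-1 - 1 + x
note: V(x) takes 2 values over 5 diagrams, fixing the grouping


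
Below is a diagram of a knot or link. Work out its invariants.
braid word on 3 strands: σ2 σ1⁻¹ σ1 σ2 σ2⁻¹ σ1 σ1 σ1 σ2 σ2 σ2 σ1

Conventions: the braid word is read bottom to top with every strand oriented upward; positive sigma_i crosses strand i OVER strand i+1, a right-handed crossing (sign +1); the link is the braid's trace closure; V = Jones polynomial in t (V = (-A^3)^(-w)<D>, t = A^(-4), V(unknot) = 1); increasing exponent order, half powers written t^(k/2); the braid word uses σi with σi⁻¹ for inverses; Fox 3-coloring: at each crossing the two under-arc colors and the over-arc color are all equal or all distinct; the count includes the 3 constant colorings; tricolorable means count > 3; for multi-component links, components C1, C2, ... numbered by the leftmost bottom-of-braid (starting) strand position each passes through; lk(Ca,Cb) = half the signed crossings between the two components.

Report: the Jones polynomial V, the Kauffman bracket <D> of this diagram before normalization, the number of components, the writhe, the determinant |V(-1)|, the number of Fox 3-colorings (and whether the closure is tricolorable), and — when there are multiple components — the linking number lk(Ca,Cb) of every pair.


V = t^3 + t^5 - t^6 + t^7 - t^8 + t^9 - t^10
<D> = -A^-16 + A^-12 - A^-8 + A^-4 - 1 + A^4 + A^12 (w = +8)
1 component over 12 crossings, w = +8
3 Fox colorings among 3^12, |V(-1)| = 7: not tricolorable
why: the span of V is 7, forcing >= 7 crossings in any diagram
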